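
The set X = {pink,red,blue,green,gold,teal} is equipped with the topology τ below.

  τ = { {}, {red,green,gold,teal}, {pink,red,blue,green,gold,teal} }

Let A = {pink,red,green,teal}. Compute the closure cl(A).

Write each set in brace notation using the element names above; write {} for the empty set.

{pink,red,blue,green,gold,teal}

X∖A={blue,gold}, int(X∖A)={}, hence cl(A)={pink,red,blue,green,gold,teal}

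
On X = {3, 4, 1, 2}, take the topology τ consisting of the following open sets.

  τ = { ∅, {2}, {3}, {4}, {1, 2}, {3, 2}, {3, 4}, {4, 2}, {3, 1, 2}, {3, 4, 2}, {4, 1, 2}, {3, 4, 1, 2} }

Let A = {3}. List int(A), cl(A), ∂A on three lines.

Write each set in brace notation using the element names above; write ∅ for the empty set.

int(A) = {3}
cl(A)  = {3}
∂A     = ∅

open subsets of A: ∅, {3}; so int(A) = {3}
closure: X∖int(X∖A) = X∖{4, 1, 2} = {3}
∂A = {3} minus {3} = ∅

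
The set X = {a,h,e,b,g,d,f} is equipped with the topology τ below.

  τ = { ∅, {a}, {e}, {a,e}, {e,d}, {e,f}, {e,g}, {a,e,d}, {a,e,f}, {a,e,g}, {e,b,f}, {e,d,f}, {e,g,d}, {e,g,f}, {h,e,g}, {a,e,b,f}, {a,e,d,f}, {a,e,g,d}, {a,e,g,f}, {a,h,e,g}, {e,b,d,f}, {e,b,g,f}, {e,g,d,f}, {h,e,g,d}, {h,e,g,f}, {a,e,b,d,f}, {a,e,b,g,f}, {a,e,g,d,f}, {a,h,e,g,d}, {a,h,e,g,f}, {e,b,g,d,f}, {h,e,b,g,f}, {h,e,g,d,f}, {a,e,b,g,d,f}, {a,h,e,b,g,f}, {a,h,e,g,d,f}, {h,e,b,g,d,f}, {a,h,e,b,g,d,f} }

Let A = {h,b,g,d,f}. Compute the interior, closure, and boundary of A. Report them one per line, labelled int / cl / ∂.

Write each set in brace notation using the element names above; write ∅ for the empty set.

interior: largest open inside A is ∅ (from ∅)
cl via duality: int({a,e}) = {a,e}, so X∖{a,e} = {h,b,g,d,f}
cl∖int = {h,b,g,d,f}

int(A) = ∅
cl(A)  = {h,b,g,d,f}
∂A     = {h,b,g,d,f}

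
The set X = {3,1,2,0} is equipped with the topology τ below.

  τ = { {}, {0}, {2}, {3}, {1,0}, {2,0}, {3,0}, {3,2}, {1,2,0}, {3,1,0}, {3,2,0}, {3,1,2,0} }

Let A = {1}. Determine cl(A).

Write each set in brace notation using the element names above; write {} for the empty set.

{1}

complement {3,2,0}; its interior {3,2,0}; cl(A) = X∖{3,2,0} = {1}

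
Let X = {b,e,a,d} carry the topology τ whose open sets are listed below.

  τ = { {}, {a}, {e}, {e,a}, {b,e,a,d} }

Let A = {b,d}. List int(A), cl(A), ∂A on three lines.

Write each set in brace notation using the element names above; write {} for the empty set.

opens ⊆ A: {}; union → int = {}
complement {e,a}; its interior {e,a}; cl(A) = X∖{e,a} = {b,d}
boundary = {b,d} ∖ {} = {b,d}

int(A) = {}
cl(A)  = {b,d}
∂A     = {b,d}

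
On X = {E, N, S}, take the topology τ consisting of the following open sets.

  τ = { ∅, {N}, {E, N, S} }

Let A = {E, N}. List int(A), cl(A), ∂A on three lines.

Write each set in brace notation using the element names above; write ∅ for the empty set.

open subsets of A: ∅, {N}; so int(A) = {N}
closure: X∖int(X∖A) = X∖∅ = {E, N, S}
∂A = {E, N, S} minus {N} = {E, S}

int(A) = {N}
cl(A)  = {E, N, S}
∂A     = {E, S}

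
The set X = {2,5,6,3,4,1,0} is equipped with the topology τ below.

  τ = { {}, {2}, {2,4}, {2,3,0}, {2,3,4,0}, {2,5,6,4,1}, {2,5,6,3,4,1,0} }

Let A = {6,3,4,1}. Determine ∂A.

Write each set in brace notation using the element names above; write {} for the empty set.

{5,6,3,4,1,0}

U open, U⊆A: {}. int(A) = ⋃ = {}
X∖A={2,5,0}, int(X∖A)={2}, hence cl(A)={5,6,3,4,1,0}
∂A: remove int from cl → {5,6,3,4,1,0}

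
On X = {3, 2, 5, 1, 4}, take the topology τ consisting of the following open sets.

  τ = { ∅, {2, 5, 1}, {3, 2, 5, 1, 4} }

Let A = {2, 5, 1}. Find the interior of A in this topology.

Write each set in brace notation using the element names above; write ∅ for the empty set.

{2, 5, 1}

opens ⊆ A: ∅, {2, 5, 1}; union → int = {2, 5, 1}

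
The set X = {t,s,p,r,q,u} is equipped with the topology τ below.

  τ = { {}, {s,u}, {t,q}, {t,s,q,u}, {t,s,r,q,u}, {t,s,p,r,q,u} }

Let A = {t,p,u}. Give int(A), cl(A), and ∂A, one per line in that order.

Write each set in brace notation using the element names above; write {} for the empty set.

int(A) = {}
cl(A)  = {t,s,p,r,q,u}
∂A     = {t,s,p,r,q,u}

open subsets of A: {}; so int(A) = {}
closure: X∖int(X∖A) = X∖{} = {t,s,p,r,q,u}
∂A = {t,s,p,r,q,u} minus {} = {t,s,p,r,q,u}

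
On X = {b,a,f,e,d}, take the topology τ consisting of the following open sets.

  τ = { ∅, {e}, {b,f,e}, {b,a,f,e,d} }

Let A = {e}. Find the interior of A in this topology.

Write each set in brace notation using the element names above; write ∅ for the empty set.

{e}

interior: largest open inside A is {e} (from ∅, {e})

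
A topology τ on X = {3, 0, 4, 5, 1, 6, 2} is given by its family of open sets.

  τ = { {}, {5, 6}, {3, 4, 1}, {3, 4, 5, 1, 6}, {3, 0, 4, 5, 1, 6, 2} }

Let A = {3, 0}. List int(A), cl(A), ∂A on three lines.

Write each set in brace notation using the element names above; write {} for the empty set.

int(A) = {}
cl(A)  = {3, 0, 4, 1, 2}
∂A     = {3, 0, 4, 1, 2}

interior: largest open inside A is {} (from {})
cl via duality: int({4, 5, 1, 6, 2}) = {5, 6}, so X∖{5, 6} = {3, 0, 4, 1, 2}
cl∖int = {3, 0, 4, 1, 2}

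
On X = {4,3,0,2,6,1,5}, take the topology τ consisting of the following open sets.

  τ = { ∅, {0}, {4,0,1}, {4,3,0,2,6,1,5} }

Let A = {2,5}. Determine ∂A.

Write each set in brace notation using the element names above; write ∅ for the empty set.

{3,2,6,5}

open subsets of A: ∅; so int(A) = ∅
closure: X∖int(X∖A) = X∖{4,0,1} = {3,2,6,5}
∂A = {3,2,6,5} minus ∅ = {3,2,6,5}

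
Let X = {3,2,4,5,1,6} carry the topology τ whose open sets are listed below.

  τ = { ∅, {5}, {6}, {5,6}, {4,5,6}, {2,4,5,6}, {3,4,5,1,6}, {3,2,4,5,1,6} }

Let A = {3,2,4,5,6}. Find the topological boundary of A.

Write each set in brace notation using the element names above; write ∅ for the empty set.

opens ⊆ A: ∅, {6}, {5}, {5,6}, {4,5,6}, {2,4,5,6}; union → int = {2,4,5,6}
complement {1}; its interior ∅; cl(A) = X∖∅ = {3,2,4,5,1,6}
boundary = {3,2,4,5,1,6} ∖ {2,4,5,6} = {3,1}

{3,1}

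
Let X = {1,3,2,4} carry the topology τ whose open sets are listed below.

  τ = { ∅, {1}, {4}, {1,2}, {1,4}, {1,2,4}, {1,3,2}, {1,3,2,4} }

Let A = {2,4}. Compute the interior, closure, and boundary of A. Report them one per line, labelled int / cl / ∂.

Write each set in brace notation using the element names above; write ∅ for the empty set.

opens ⊆ A: ∅, {4}; union → int = {4}
complement {1,3}; its interior {1}; cl(A) = X∖{1} = {3,2,4}
boundary = {3,2,4} ∖ {4} = {3,2}

int(A) = {4}
cl(A)  = {3,2,4}
∂A     = {3,2}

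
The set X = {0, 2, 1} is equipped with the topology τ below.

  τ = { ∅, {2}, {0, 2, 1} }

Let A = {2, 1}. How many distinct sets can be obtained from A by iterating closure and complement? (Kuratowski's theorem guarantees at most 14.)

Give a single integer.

complement {0}; its interior ∅; cl(A) = X∖∅ = {0, 2, 1}
With k = closure, c = complement:
  1. A     = {2, 1}
  2. kA    = {0, 2, 1}
  3. cA    = {0}
  4. ckA   = ∅
  5. kcA   = {0, 1}
  6. ckcA  = {2}
k, c of each give nothing new

6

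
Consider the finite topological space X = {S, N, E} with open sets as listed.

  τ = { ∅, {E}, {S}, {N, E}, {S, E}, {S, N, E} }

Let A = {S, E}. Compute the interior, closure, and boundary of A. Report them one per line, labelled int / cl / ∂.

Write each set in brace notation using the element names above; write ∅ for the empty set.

open subsets of A: ∅, {E}, {S}, {S, E}; so int(A) = {S, E}
closure: X∖int(X∖A) = X∖∅ = {S, N, E}
∂A = {S, N, E} minus {S, E} = {N}

int(A) = {S, E}
cl(A)  = {S, N, E}
∂A     = {N}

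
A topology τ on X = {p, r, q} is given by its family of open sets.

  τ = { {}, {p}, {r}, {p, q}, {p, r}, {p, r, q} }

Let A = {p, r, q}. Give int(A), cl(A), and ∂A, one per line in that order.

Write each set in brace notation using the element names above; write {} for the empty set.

opens ⊆ A: {}, {r}, {p}, {p, r}, {p, q}, {p, r, q}; union → int = {p, r, q}
complement {}; its interior {}; cl(A) = X∖{} = {p, r, q}
boundary = {p, r, q} ∖ {p, r, q} = {}

int(A) = {p, r, q}
cl(A)  = {p, r, q}
∂A     = {}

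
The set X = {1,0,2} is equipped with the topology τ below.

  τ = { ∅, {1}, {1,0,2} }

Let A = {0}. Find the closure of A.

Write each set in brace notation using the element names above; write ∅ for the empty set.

complement {1,2}; its interior {1}; cl(A) = X∖{1} = {0,2}

{0,2}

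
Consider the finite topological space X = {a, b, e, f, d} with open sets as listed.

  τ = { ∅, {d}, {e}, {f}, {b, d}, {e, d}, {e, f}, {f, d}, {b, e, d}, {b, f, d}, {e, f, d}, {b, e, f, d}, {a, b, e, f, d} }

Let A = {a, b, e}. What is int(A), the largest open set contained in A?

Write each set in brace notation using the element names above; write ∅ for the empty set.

{e}

U open, U⊆A: ∅, {e}. int(A) = ⋃ = {e}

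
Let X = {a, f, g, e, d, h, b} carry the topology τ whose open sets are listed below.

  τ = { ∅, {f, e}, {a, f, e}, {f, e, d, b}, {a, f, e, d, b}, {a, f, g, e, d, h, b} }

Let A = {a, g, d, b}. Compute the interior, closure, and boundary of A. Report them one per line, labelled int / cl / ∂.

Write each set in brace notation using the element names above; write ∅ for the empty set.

int(A) = ∅
cl(A)  = {a, g, d, h, b}
∂A     = {a, g, d, h, b}

open subsets of A: ∅; so int(A) = ∅
closure: X∖int(X∖A) = X∖{f, e} = {a, g, d, h, b}
∂A = {a, g, d, h, b} minus ∅ = {a, g, d, h, b}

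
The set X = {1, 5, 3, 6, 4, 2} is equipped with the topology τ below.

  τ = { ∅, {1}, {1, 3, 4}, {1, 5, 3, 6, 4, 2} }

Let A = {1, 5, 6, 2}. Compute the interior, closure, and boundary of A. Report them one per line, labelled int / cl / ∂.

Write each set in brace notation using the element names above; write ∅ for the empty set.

int(A) = {1}
cl(A)  = {1, 5, 3, 6, 4, 2}
∂A     = {5, 3, 6, 4, 2}

U open, U⊆A: ∅, {1}. int(A) = ⋃ = {1}
X∖A={3, 4}, int(X∖A)=∅, hence cl(A)={1, 5, 3, 6, 4, 2}
∂A: remove int from cl → {5, 3, 6, 4, 2}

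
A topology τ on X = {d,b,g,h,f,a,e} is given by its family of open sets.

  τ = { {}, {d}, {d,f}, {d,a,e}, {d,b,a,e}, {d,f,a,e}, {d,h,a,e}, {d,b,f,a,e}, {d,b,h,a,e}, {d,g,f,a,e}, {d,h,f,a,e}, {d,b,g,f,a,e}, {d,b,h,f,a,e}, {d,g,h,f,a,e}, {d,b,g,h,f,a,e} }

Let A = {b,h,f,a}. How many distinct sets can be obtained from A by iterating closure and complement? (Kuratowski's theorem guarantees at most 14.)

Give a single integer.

complement {d,g,e}; its interior {d}; cl(A) = X∖{d} = {b,g,h,f,a,e}
With k = closure, c = complement:
  1. A     = {b,h,f,a}
  2. kA    = {b,g,h,f,a,e}
  3. cA    = {d,g,e}
  4. ckA   = {d}
  5. kcA   = {d,b,g,h,f,a,e}
  6. ckcA  = {}
k, c of each give nothing new

6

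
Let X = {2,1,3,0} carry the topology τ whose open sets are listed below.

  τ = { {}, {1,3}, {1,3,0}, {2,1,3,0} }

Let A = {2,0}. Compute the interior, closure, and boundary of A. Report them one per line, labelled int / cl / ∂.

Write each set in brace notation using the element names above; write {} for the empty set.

int(A) = {}
cl(A)  = {2,0}
∂A     = {2,0}

opens ⊆ A: {}; union → int = {}
complement {1,3}; its interior {1,3}; cl(A) = X∖{1,3} = {2,0}
boundary = {2,0} ∖ {} = {2,0}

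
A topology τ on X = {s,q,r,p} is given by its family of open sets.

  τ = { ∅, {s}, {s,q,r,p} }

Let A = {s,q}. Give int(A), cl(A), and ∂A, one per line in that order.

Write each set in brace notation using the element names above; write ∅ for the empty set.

int(A) = {s}
cl(A)  = {s,q,r,p}
∂A     = {q,r,p}

U open, U⊆A: ∅, {s}. int(A) = ⋃ = {s}
X∖A={r,p}, int(X∖A)=∅, hence cl(A)={s,q,r,p}
∂A: remove int from cl → {q,r,p}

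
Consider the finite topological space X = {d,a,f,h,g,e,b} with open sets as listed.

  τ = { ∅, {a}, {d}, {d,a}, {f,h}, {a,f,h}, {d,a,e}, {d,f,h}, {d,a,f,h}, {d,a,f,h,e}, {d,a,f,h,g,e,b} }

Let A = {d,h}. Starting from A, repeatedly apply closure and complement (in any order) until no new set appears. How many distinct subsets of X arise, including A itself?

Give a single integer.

10

X∖A={a,f,g,e,b}, int(X∖A)={a}, hence cl(A)={d,f,h,g,e,b}
Orbit (k=closure, c=complement):
  1. A     = {d,h}
  2. kA    = {d,f,h,g,e,b}
  3. cA    = {a,f,g,e,b}
  4. ckA   = {a}
  5. kcA   = {a,f,h,g,e,b}
  6. kckA  = {a,g,e,b}
  7. ckcA  = {d}
  8. ckckA = {d,f,h}
  9. kckcA = {d,g,e,b}
  10. ckckcA = {a,f,h}
(closed under both — stop)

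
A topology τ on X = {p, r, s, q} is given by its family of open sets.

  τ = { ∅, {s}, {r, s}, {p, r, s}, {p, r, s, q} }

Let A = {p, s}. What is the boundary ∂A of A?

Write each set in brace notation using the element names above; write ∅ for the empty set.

opens ⊆ A: ∅, {s}; union → int = {s}
complement {r, q}; its interior ∅; cl(A) = X∖∅ = {p, r, s, q}
boundary = {p, r, s, q} ∖ {s} = {p, r, q}

{p, r, q}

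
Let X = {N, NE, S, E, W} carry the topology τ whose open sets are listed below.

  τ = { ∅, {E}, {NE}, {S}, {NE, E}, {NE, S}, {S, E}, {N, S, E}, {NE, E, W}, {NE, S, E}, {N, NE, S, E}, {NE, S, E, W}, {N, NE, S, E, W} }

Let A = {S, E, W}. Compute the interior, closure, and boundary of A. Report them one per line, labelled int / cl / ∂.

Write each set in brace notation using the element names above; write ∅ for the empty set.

int(A) = {S, E}
cl(A)  = {N, S, E, W}
∂A     = {N, W}

open subsets of A: ∅, {S}, {E}, {S, E}; so int(A) = {S, E}
closure: X∖int(X∖A) = X∖{NE} = {N, S, E, W}
∂A = {N, S, E, W} minus {S, E} = {N, W}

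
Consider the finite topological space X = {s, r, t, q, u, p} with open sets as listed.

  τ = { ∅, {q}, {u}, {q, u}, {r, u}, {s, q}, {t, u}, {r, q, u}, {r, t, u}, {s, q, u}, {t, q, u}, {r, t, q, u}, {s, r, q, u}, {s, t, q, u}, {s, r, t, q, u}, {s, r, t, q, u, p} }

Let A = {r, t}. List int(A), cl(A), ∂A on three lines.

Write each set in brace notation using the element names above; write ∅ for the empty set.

interior: largest open inside A is ∅ (from ∅)
cl via duality: int({s, q, u, p}) = {s, q, u}, so X∖{s, q, u} = {r, t, p}
cl∖int = {r, t, p}

int(A) = ∅
cl(A)  = {r, t, p}
∂A     = {r, t, p}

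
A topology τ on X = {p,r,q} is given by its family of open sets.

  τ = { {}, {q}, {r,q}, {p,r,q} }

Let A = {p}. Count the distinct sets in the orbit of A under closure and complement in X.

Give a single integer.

closure: X∖int(X∖A) = X∖{r,q} = {p}
Let k=closure and c=complement:
  1. A     = {p}
  2. cA    = {r,q}
  3. kcA   = {p,r,q}
  4. ckcA  = {}
— saturated at 4

4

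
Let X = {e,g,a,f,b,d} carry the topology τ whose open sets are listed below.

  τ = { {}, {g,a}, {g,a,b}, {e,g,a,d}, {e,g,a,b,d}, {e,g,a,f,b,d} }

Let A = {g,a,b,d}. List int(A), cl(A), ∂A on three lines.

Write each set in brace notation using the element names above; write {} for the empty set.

int(A) = {g,a,b}
cl(A)  = {e,g,a,f,b,d}
∂A     = {e,f,d}

U open, U⊆A: {}, {g,a}, {g,a,b}. int(A) = ⋃ = {g,a,b}
X∖A={e,f}, int(X∖A)={}, hence cl(A)={e,g,a,f,b,d}
∂A: remove int from cl → {e,f,d}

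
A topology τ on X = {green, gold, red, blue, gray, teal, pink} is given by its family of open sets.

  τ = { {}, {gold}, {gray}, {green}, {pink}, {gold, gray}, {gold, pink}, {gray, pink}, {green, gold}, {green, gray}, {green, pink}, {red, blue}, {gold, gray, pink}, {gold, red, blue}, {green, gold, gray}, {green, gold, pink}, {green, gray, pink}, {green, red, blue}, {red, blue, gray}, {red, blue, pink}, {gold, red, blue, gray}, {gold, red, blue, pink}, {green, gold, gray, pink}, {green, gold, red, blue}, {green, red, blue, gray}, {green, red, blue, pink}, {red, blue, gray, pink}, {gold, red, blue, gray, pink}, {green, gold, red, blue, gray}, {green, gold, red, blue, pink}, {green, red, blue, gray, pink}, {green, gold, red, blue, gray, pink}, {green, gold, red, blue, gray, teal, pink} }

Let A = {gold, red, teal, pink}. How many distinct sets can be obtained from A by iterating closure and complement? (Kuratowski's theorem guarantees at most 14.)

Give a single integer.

10

closure: X∖int(X∖A) = X∖{green, gray} = {gold, red, blue, teal, pink}
Let k=closure and c=complement:
  1. A     = {gold, red, teal, pink}
  2. kA    = {gold, red, blue, teal, pink}
  3. cA    = {green, blue, gray}
  4. ckA   = {green, gray}
  5. kcA   = {green, red, blue, gray, teal}
  6. kckA  = {green, gray, teal}
  7. ckcA  = {gold, pink}
  8. ckckA = {gold, red, blue, pink}
  9. kckcA = {gold, teal, pink}
  10. ckckcA = {green, red, blue, gray}
— saturated at 10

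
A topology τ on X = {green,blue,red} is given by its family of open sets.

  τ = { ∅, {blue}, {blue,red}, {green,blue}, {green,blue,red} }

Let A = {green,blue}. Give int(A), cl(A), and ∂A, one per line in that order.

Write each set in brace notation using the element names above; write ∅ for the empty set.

open subsets of A: ∅, {blue}, {green,blue}; so int(A) = {green,blue}
closure: X∖int(X∖A) = X∖∅ = {green,blue,red}
∂A = {green,blue,red} minus {green,blue} = {red}

int(A) = {green,blue}
cl(A)  = {green,blue,red}
∂A     = {red}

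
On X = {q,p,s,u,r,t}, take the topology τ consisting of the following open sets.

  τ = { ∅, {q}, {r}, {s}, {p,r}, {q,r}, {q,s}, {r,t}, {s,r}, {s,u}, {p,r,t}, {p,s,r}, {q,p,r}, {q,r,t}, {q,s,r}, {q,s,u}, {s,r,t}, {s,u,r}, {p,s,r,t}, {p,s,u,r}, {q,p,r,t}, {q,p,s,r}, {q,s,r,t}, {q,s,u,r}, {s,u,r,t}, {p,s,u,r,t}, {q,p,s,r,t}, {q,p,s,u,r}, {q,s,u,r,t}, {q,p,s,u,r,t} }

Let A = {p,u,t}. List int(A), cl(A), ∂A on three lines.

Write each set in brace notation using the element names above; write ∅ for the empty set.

int(A) = ∅
cl(A)  = {p,u,t}
∂A     = {p,u,t}

U open, U⊆A: ∅. int(A) = ⋃ = ∅
X∖A={q,s,r}, int(X∖A)={q,s,r}, hence cl(A)={p,u,t}
∂A: remove int from cl → {p,u,t}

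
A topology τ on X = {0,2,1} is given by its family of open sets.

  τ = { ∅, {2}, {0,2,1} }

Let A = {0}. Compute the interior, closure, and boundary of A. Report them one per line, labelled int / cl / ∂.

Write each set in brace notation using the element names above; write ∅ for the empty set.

open subsets of A: ∅; so int(A) = ∅
closure: X∖int(X∖A) = X∖{2} = {0,1}
∂A = {0,1} minus ∅ = {0,1}

int(A) = ∅
cl(A)  = {0,1}
∂A     = {0,1}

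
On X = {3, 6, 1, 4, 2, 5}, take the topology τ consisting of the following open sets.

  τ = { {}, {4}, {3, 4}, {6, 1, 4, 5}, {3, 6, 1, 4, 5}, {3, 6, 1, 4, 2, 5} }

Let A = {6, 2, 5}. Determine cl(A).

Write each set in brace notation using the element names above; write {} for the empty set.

{6, 1, 2, 5}

X∖A={3, 1, 4}, int(X∖A)={3, 4}, hence cl(A)={6, 1, 2, 5}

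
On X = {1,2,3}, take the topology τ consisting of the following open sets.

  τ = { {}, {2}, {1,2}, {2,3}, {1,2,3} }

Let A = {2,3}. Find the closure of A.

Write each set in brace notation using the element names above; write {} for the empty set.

{1,2,3}

closure: X∖int(X∖A) = X∖{} = {1,2,3}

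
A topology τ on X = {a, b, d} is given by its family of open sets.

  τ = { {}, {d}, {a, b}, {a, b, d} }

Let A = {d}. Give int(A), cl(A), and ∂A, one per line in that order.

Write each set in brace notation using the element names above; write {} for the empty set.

int(A) = {d}
cl(A)  = {d}
∂A     = {}

interior: largest open inside A is {d} (from {}, {d})
cl via duality: int({a, b}) = {a, b}, so X∖{a, b} = {d}
cl∖int = {}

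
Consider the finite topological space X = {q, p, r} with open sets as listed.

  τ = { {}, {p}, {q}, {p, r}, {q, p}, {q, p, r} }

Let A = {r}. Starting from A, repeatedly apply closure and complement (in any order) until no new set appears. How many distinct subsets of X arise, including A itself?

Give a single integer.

complement {q, p}; its interior {q, p}; cl(A) = X∖{q, p} = {r}
With k = closure, c = complement:
  1. A     = {r}
  2. cA    = {q, p}
  3. kcA   = {q, p, r}
  4. ckcA  = {}
k, c of each give nothing new

4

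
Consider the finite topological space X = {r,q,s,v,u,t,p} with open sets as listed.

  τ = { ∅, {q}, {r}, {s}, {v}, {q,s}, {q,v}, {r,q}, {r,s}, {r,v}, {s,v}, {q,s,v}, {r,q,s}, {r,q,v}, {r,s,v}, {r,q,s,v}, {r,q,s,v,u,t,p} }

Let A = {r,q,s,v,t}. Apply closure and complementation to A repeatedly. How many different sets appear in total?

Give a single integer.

6

closure: X∖int(X∖A) = X∖∅ = {r,q,s,v,u,t,p}
Let k=closure and c=complement:
  1. A     = {r,q,s,v,t}
  2. kA    = {r,q,s,v,u,t,p}
  3. cA    = {u,p}
  4. ckA   = ∅
  5. kcA   = {u,t,p}
  6. ckcA  = {r,q,s,v}
— saturated at 6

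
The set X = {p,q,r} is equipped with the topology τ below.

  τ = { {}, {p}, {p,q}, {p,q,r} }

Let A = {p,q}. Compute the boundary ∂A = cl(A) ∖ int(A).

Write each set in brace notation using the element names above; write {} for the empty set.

{r}

U open, U⊆A: {}, {p}, {p,q}. int(A) = ⋃ = {p,q}
X∖A={r}, int(X∖A)={}, hence cl(A)={p,q,r}
∂A: remove int from cl → {r}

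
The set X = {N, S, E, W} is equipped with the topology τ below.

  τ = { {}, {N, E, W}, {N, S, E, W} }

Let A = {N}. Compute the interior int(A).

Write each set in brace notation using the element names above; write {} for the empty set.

open subsets of A: {}; so int(A) = {}

{}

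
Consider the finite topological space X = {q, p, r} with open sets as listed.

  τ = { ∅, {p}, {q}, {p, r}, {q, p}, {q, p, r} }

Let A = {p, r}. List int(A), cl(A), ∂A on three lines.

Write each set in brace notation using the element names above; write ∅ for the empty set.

int(A) = {p, r}
cl(A)  = {p, r}
∂A     = ∅

interior: largest open inside A is {p, r} (from ∅, {p}, {p, r})
cl via duality: int({q}) = {q}, so X∖{q} = {p, r}
cl∖int = ∅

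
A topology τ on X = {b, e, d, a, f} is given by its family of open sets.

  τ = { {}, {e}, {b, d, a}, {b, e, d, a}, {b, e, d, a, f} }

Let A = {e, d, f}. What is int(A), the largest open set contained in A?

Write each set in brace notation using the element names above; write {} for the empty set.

{e}

U open, U⊆A: {}, {e}. int(A) = ⋃ = {e}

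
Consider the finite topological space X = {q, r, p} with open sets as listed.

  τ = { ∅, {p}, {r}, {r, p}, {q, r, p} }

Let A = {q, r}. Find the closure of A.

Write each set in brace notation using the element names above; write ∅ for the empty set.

complement {p}; its interior {p}; cl(A) = X∖{p} = {q, r}

{q, r}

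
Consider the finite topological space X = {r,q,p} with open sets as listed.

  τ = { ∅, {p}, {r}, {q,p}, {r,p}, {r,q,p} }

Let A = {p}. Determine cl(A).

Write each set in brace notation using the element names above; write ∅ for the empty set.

{q,p}

cl via duality: int({r,q}) = {r}, so X∖{r} = {q,p}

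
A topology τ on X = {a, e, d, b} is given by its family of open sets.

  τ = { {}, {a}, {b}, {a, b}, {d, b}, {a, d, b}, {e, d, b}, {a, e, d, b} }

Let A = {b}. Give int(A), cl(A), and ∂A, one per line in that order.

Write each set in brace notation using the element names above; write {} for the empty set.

int(A) = {b}
cl(A)  = {e, d, b}
∂A     = {e, d}

open subsets of A: {}, {b}; so int(A) = {b}
closure: X∖int(X∖A) = X∖{a} = {e, d, b}
∂A = {e, d, b} minus {b} = {e, d}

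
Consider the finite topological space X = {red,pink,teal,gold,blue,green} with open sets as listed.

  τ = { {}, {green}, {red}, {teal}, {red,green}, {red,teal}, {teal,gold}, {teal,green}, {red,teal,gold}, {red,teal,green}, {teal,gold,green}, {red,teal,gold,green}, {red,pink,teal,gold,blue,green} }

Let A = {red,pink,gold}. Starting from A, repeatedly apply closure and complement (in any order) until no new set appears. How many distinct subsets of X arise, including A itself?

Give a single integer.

8

X∖A={teal,blue,green}, int(X∖A)={teal,green}, hence cl(A)={red,pink,gold,blue}
Orbit (k=closure, c=complement):
  1. A     = {red,pink,gold}
  2. kA    = {red,pink,gold,blue}
  3. cA    = {teal,blue,green}
  4. ckA   = {teal,green}
  5. kcA   = {pink,teal,gold,blue,green}
  6. ckcA  = {red}
  7. kckcA = {red,pink,blue}
  8. ckckcA = {teal,gold,green}
(closed under both — stop)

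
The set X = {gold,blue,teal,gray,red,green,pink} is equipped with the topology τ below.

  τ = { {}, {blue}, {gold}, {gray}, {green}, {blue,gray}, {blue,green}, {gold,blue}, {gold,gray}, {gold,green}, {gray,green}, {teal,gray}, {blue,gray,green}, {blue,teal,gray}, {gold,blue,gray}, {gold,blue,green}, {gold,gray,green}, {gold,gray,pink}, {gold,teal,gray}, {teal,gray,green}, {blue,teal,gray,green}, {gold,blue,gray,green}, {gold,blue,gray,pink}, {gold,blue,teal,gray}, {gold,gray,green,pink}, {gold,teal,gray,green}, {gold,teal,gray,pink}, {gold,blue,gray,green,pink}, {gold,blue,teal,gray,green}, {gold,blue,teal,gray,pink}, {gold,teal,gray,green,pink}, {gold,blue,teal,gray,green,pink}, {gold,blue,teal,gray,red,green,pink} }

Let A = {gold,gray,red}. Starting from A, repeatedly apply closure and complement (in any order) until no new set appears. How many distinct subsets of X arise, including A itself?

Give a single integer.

X∖A={blue,teal,green,pink}, int(X∖A)={blue,green}, hence cl(A)={gold,teal,gray,red,pink}
Orbit (k=closure, c=complement):
  1. A     = {gold,gray,red}
  2. kA    = {gold,teal,gray,red,pink}
  3. cA    = {blue,teal,green,pink}
  4. ckA   = {blue,green}
  5. kcA   = {blue,teal,red,green,pink}
  6. kckA  = {blue,red,green}
  7. ckcA  = {gold,gray}
  8. ckckA = {gold,teal,gray,pink}
(closed under both — stop)

8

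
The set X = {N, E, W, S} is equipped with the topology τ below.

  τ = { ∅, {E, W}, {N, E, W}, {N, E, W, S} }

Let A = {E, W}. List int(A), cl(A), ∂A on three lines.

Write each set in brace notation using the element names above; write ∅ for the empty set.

int(A) = {E, W}
cl(A)  = {N, E, W, S}
∂A     = {N, S}

interior: largest open inside A is {E, W} (from ∅, {E, W})
cl via duality: int({N, S}) = ∅, so X∖∅ = {N, E, W, S}
cl∖int = {N, S}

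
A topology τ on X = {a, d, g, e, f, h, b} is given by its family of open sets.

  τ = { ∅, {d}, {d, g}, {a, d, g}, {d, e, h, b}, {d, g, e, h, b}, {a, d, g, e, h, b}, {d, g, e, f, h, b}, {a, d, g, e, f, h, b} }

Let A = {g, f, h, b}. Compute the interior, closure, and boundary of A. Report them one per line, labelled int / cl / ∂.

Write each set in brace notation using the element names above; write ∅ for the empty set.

int(A) = ∅
cl(A)  = {a, g, e, f, h, b}
∂A     = {a, g, e, f, h, b}

U open, U⊆A: ∅. int(A) = ⋃ = ∅
X∖A={a, d, e}, int(X∖A)={d}, hence cl(A)={a, g, e, f, h, b}
∂A: remove int from cl → {a, g, e, f, h, b}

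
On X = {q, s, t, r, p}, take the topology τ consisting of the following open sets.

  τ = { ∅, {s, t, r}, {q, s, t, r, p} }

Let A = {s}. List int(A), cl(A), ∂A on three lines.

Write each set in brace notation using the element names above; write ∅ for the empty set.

U open, U⊆A: ∅. int(A) = ⋃ = ∅
X∖A={q, t, r, p}, int(X∖A)=∅, hence cl(A)={q, s, t, r, p}
∂A: remove int from cl → {q, s, t, r, p}

int(A) = ∅
cl(A)  = {q, s, t, r, p}
∂A     = {q, s, t, r, p}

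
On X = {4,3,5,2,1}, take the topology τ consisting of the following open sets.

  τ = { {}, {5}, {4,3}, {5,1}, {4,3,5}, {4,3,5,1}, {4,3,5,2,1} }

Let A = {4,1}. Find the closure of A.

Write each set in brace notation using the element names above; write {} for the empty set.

{4,3,2,1}

cl via duality: int({3,5,2}) = {5}, so X∖{5} = {4,3,2,1}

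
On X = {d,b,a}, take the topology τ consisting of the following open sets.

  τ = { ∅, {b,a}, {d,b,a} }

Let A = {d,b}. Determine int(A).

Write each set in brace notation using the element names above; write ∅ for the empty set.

∅

open subsets of A: ∅; so int(A) = ∅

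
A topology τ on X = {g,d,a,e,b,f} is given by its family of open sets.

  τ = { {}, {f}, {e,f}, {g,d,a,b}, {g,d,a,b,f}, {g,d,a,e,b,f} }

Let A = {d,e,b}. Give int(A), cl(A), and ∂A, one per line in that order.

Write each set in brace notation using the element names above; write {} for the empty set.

interior: largest open inside A is {} (from {})
cl via duality: int({g,a,f}) = {f}, so X∖{f} = {g,d,a,e,b}
cl∖int = {g,d,a,e,b}

int(A) = {}
cl(A)  = {g,d,a,e,b}
∂A     = {g,d,a,e,b}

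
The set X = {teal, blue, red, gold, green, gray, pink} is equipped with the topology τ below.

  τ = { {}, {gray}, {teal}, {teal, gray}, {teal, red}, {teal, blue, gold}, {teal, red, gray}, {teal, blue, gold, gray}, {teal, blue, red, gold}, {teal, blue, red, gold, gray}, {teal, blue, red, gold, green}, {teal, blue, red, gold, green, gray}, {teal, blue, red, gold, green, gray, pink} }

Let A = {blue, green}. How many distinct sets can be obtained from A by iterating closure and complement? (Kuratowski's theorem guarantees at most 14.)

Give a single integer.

6

X∖A={teal, red, gold, gray, pink}, int(X∖A)={teal, red, gray}, hence cl(A)={blue, gold, green, pink}
Orbit (k=closure, c=complement):
  1. A     = {blue, green}
  2. kA    = {blue, gold, green, pink}
  3. cA    = {teal, red, gold, gray, pink}
  4. ckA   = {teal, red, gray}
  5. kcA   = {teal, blue, red, gold, green, gray, pink}
  6. ckcA  = {}
(closed under both — stop)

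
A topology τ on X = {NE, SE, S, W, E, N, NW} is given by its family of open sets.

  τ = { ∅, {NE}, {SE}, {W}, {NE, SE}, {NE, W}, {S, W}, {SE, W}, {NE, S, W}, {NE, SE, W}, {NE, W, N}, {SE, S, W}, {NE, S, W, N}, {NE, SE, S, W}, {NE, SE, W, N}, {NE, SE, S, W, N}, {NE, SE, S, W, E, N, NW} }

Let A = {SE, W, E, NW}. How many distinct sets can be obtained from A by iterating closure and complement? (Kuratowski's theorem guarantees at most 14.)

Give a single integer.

closure: X∖int(X∖A) = X∖{NE} = {SE, S, W, E, N, NW}
Let k=closure and c=complement:
  1. A     = {SE, W, E, NW}
  2. kA    = {SE, S, W, E, N, NW}
  3. cA    = {NE, S, N}
  4. ckA   = {NE}
  5. kcA   = {NE, S, E, N, NW}
  6. kckA  = {NE, E, N, NW}
  7. ckcA  = {SE, W}
  8. ckckA = {SE, S, W}
— saturated at 8

8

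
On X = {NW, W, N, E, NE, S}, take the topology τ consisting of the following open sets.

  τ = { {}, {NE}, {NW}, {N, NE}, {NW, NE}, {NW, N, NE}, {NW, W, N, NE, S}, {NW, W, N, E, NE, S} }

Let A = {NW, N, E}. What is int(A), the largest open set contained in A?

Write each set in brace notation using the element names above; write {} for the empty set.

{NW}

opens ⊆ A: {}, {NW}; union → int = {NW}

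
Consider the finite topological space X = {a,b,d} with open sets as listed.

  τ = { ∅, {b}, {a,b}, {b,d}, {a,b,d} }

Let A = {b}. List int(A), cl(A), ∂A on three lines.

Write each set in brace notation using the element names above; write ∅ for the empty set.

U open, U⊆A: ∅, {b}. int(A) = ⋃ = {b}
X∖A={a,d}, int(X∖A)=∅, hence cl(A)={a,b,d}
∂A: remove int from cl → {a,d}

int(A) = {b}
cl(A)  = {a,b,d}
∂A     = {a,d}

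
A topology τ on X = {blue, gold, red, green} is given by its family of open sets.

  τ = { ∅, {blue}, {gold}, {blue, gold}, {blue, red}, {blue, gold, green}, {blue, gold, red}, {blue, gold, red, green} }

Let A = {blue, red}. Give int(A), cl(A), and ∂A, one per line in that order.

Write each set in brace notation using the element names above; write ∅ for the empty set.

open subsets of A: ∅, {blue}, {blue, red}; so int(A) = {blue, red}
closure: X∖int(X∖A) = X∖{gold} = {blue, red, green}
∂A = {blue, red, green} minus {blue, red} = {green}

int(A) = {blue, red}
cl(A)  = {blue, red, green}
∂A     = {green}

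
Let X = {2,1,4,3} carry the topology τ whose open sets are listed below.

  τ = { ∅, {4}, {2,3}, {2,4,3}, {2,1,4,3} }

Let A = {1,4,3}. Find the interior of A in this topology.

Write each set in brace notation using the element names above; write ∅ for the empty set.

open subsets of A: ∅, {4}; so int(A) = {4}

{4}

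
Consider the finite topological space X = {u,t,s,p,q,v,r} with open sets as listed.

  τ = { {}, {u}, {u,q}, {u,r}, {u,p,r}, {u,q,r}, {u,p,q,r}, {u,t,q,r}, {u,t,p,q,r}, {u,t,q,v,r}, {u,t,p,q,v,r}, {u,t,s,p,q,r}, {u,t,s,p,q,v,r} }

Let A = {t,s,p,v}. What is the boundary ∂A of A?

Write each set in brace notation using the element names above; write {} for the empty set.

open subsets of A: {}; so int(A) = {}
closure: X∖int(X∖A) = X∖{u,q,r} = {t,s,p,v}
∂A = {t,s,p,v} minus {} = {t,s,p,v}

{t,s,p,v}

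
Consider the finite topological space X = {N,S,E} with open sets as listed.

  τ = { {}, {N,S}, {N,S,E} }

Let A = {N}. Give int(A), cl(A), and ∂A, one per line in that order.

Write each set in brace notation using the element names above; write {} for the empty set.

int(A) = {}
cl(A)  = {N,S,E}
∂A     = {N,S,E}

open subsets of A: {}; so int(A) = {}
closure: X∖int(X∖A) = X∖{} = {N,S,E}
∂A = {N,S,E} minus {} = {N,S,E}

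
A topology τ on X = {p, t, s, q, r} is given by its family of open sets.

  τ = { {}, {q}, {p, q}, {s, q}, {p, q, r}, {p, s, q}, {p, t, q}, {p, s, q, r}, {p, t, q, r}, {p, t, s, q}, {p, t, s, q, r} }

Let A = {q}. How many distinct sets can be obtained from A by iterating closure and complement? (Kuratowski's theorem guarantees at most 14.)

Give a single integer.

4

complement {p, t, s, r}; its interior {}; cl(A) = X∖{} = {p, t, s, q, r}
With k = closure, c = complement:
  1. A     = {q}
  2. kA    = {p, t, s, q, r}
  3. cA    = {p, t, s, r}
  4. ckA   = {}
k, c of each give nothing new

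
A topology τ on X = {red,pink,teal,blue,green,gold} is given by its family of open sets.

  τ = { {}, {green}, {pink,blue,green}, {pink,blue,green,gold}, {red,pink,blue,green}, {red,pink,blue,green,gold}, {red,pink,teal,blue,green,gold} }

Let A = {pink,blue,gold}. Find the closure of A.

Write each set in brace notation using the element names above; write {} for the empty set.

{red,pink,teal,blue,gold}

complement {red,teal,green}; its interior {green}; cl(A) = X∖{green} = {red,pink,teal,blue,gold}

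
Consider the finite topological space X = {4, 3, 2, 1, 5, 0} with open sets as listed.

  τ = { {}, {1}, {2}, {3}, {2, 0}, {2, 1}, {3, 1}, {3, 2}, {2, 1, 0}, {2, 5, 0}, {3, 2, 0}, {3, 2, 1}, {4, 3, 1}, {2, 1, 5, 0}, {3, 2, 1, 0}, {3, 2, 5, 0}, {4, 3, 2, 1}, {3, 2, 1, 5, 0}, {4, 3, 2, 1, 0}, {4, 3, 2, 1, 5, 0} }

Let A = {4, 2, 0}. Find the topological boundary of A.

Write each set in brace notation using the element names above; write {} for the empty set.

{4, 5}

interior: largest open inside A is {2, 0} (from {}, {2}, {2, 0})
cl via duality: int({3, 1, 5}) = {3, 1}, so X∖{3, 1} = {4, 2, 5, 0}
cl∖int = {4, 5}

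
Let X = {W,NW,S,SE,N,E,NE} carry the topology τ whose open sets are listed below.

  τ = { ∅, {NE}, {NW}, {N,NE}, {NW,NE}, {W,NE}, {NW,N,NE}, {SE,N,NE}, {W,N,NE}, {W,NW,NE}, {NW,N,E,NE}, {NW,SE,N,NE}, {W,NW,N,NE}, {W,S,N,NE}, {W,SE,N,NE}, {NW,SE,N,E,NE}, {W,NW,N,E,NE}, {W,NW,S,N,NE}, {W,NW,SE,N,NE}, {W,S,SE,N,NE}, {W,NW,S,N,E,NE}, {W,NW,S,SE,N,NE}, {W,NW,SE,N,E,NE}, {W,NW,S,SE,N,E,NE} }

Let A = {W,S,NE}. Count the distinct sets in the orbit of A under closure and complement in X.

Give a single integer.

8

closure: X∖int(X∖A) = X∖{NW} = {W,S,SE,N,E,NE}
Let k=closure and c=complement:
  1. A     = {W,S,NE}
  2. kA    = {W,S,SE,N,E,NE}
  3. cA    = {NW,SE,N,E}
  4. ckA   = {NW}
  5. kcA   = {NW,S,SE,N,E}
  6. kckA  = {NW,E}
  7. ckcA  = {W,NE}
  8. ckckA = {W,S,SE,N,NE}
— saturated at 8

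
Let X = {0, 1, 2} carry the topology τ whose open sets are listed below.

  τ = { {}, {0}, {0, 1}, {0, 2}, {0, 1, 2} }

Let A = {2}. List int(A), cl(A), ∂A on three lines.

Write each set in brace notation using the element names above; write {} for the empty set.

int(A) = {}
cl(A)  = {2}
∂A     = {2}

opens ⊆ A: {}; union → int = {}
complement {0, 1}; its interior {0, 1}; cl(A) = X∖{0, 1} = {2}
boundary = {2} ∖ {} = {2}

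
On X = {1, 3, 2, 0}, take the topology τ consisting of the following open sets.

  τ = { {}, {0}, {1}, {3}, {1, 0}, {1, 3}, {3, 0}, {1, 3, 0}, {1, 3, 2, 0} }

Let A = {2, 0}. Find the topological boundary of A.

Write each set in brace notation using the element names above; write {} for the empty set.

interior: largest open inside A is {0} (from {}, {0})
cl via duality: int({1, 3}) = {1, 3}, so X∖{1, 3} = {2, 0}
cl∖int = {2}

{2}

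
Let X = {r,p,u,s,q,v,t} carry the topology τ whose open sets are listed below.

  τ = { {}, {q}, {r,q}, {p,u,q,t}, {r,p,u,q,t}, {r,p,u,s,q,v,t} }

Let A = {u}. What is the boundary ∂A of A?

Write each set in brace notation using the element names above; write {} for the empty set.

{p,u,s,v,t}

open subsets of A: {}; so int(A) = {}
closure: X∖int(X∖A) = X∖{r,q} = {p,u,s,v,t}
∂A = {p,u,s,v,t} minus {} = {p,u,s,v,t}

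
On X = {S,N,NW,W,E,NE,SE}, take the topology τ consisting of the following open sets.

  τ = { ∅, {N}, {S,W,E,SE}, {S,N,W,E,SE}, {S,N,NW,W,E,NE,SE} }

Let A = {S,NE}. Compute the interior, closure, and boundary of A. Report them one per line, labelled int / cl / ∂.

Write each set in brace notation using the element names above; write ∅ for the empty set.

int(A) = ∅
cl(A)  = {S,NW,W,E,NE,SE}
∂A     = {S,NW,W,E,NE,SE}

opens ⊆ A: ∅; union → int = ∅
complement {N,NW,W,E,SE}; its interior {N}; cl(A) = X∖{N} = {S,NW,W,E,NE,SE}
boundary = {S,NW,W,E,NE,SE} ∖ ∅ = {S,NW,W,E,NE,SE}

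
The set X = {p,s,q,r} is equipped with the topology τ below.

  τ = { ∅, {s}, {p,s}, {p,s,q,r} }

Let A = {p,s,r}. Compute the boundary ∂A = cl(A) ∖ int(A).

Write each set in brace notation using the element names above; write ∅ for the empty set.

interior: largest open inside A is {p,s} (from ∅, {s}, {p,s})
cl via duality: int({q}) = ∅, so X∖∅ = {p,s,q,r}
cl∖int = {q,r}

{q,r}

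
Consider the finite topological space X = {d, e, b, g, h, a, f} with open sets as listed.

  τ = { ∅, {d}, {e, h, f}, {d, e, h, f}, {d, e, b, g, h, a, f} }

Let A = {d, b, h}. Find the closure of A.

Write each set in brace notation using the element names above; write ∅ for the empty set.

{d, e, b, g, h, a, f}

closure: X∖int(X∖A) = X∖∅ = {d, e, b, g, h, a, f}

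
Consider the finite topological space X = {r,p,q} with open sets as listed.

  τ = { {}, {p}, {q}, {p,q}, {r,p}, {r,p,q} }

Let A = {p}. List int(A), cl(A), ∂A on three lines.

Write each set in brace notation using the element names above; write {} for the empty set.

U open, U⊆A: {}, {p}. int(A) = ⋃ = {p}
X∖A={r,q}, int(X∖A)={q}, hence cl(A)={r,p}
∂A: remove int from cl → {r}

int(A) = {p}
cl(A)  = {r,p}
∂A     = {r}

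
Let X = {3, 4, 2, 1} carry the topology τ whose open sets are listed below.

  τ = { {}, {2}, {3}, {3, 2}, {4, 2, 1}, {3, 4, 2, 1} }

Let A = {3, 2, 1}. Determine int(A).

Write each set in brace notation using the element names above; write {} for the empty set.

interior: largest open inside A is {3, 2} (from {}, {2}, {3}, {3, 2})

{3, 2}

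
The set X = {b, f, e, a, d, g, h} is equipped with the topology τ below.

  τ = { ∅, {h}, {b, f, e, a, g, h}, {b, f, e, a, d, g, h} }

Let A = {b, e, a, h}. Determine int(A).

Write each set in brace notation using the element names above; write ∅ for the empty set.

{h}

interior: largest open inside A is {h} (from ∅, {h})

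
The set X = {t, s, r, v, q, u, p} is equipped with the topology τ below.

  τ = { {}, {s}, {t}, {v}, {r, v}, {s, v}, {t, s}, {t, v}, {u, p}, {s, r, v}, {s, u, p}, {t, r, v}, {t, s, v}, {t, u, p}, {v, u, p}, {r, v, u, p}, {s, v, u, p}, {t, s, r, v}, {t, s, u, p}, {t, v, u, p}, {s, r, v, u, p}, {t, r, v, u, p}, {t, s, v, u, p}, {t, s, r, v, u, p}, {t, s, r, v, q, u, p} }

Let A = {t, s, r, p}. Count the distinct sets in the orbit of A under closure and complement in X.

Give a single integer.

X∖A={v, q, u}, int(X∖A)={v}, hence cl(A)={t, s, r, q, u, p}
Orbit (k=closure, c=complement):
  1. A     = {t, s, r, p}
  2. kA    = {t, s, r, q, u, p}
  3. cA    = {v, q, u}
  4. ckA   = {v}
  5. kcA   = {r, v, q, u, p}
  6. kckA  = {r, v, q}
  7. ckcA  = {t, s}
  8. ckckA = {t, s, u, p}
  9. kckcA = {t, s, q}
  10. kckckA = {t, s, q, u, p}
  11. ckckcA = {r, v, u, p}
  12. ckckckA = {r, v}
(closed under both — stop)

12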